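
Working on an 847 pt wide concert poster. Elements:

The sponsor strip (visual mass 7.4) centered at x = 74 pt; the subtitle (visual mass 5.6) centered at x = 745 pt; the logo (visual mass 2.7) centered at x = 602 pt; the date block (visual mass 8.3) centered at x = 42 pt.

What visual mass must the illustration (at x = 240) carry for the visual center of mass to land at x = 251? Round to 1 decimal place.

Fixed elements: Σw = 7.4 + 5.6 + 2.7 + 8.3 = 24.0, Σw·x = 7.4·74 + 5.6·745 + 2.7·602 + 8.3·42 = 6693.6.
Set Σw·x/Σw = 251: (6693.6 + 240w) = 251·(24.0 + w).
So w = (251·24.0 − 6693.6)/(240 − 251) = -669.6/-11 ≈ 60.87.

w ≈ 60.9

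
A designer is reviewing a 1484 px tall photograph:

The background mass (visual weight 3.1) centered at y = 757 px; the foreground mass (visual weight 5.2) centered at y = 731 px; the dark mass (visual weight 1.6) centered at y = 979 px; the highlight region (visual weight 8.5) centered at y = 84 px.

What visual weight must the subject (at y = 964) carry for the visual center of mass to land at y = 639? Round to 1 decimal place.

w ≈ 10.2

Known weights sum to 3.1 + 5.2 + 1.6 + 8.5 = 18.4; their moment is 3.1·757 + 5.2·731 + 1.6·979 + 8.5·84 = 8428.3.
For the centroid to hit 639: (8428.3 + w·964) / (18.4 + w) = 639.
So w = (639·18.4 − 8428.3)/(964 − 639) = 3329.3/325 ≈ 10.24.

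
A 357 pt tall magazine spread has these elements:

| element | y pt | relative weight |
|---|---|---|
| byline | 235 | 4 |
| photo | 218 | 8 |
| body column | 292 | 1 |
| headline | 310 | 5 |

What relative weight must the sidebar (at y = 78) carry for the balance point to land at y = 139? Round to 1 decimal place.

Existing Σw = 18 (4 + 8 + 1 + 5); existing moment 4·235 + 8·218 + 1·292 + 5·310 = 4526.
For the centroid to hit 139: (4526 + w·78) / (18 + w) = 139.
So w = (139·18 − 4526)/(78 − 139) = -2024/-61 ≈ 33.18.

w ≈ 33.2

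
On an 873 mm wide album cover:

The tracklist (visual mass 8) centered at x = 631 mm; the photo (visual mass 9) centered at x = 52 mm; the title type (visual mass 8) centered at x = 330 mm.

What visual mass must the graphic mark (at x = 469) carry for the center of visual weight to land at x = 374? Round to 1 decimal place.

w ≈ 12.6

Known weights sum to 8 + 9 + 8 = 25; their moment is 8·631 + 9·52 + 8·330 = 8156.
Balance at x = 374 requires (8156 + w·469) / (25 + w) = 374.
Rearranging, w·(469 − 374) = 374·25 − 8156 = 1194, so w ≈ 1194/95 = 12.57.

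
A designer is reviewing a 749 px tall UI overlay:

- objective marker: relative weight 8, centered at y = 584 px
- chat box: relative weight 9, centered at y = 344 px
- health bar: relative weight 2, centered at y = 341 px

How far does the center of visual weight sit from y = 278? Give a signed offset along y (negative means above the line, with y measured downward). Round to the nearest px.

Total weight = 8 + 9 + 2 = 19.
y-moment: 8·584 + 9·344 + 2·341 = 8450; centroid 8450/19 ≈ 444.74.
Difference: 444.74 − 278 ≈ 166.74.

≈ 167 px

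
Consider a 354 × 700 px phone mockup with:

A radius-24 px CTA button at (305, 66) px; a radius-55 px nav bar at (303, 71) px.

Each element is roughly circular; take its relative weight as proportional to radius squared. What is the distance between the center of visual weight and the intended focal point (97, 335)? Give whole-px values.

≈ 336 px

r² weights: CTA button 24² = 576, nav bar 55² = 3025. Total = 3601.
x-moment: 576·305 + 3025·303 = 1092255; centroid 1092255/3601 ≈ 303.32.
y-moment: 576·66 + 3025·71 = 252791; centroid 252791/3601 ≈ 70.20.
Offset from (97, 335): Δx ≈ 206.32, Δy ≈ -264.80; distance = √(Δx² + Δy²) ≈ 335.69.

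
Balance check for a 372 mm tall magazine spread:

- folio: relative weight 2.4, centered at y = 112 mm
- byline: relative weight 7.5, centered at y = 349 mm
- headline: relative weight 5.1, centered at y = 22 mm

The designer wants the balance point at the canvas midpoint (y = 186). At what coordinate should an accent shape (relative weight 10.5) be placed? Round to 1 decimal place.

y ≈ 166.1

New total weight: (2.4 + 7.5 + 5.1) + 10.5 = 25.5.
y: target moment 25.5×186 = 4743.0; current 2.4·112 + 7.5·349 + 5.1·22 = 2998.5; the accent shape supplies 1744.5, so y = 1744.5/10.5 ≈ 166.14.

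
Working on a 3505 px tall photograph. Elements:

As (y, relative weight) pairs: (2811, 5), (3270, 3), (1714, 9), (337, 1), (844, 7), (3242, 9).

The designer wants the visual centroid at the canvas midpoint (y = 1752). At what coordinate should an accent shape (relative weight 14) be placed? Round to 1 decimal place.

With the accent shape, Σw becomes 5 + 3 + 9 + 1 + 7 + 9 + 14 = 48.
y: need Σw·y = 48·1752 = 84096. Existing = 5·2811 + 3·3270 + 9·1714 + 1·337 + 7·844 + 9·3242 = 74714. Remainder 9382 / 14 ≈ 670.14.

y ≈ 670.1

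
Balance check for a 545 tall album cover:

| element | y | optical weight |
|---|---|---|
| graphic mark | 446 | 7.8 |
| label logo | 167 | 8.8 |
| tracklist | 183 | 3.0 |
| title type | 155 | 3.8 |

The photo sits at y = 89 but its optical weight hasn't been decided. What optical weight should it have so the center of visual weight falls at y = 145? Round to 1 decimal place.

Fixed elements: Σw = 7.8 + 8.8 + 3.0 + 3.8 = 23.4, Σw·y = 7.8·446 + 8.8·167 + 3.0·183 + 3.8·155 = 6086.4.
Set Σw·y/Σw = 145: (6086.4 + 89w) = 145·(23.4 + w).
So w = (145·23.4 − 6086.4)/(89 − 145) = -2693.4/-56 ≈ 48.10.

w ≈ 48.1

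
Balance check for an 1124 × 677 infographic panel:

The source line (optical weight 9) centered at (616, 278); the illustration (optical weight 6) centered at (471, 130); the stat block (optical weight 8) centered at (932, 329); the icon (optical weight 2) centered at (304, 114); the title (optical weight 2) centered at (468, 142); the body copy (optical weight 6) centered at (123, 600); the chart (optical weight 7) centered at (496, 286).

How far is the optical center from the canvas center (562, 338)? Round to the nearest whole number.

Weights sum to 9 + 6 + 8 + 2 + 2 + 6 + 7 = 40.
x: moment 21580 / weight 40 ≈ 539.50
Σw·y = 12028; ȳ = 12028/40 ≈ 300.70.
Relative to (562, 338): Δ = (-22.50, -37.30); |Δ| = √(-22.50² + -37.30²) ≈ 43.56.

≈ 44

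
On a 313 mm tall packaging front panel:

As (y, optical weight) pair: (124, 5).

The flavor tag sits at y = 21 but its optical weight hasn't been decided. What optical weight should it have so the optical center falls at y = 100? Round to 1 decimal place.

w ≈ 1.5

Known: weight 5 with moment 5·124 = 620.
Set Σw·y/Σw = 100: (620 + 21w) = 100·(5 + w).
Rearranging, w·(21 − 100) = 100·5 − 620 = -120, so w ≈ -120/-79 = 1.52.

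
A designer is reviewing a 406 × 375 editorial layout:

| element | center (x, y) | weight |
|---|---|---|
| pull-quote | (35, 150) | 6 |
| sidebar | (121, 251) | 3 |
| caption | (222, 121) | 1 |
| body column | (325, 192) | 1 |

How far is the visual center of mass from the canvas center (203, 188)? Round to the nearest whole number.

≈ 102

Total weight = 6 + 3 + 1 + 1 = 11.
Σw·x = 6·35 + 3·121 + 1·222 + 1·325 = 1120, so x̄ = 1120/11 ≈ 101.82.
Σw·y = 6·150 + 3·251 + 1·121 + 1·192 = 1966, so ȳ = 1966/11 ≈ 178.73.
Relative to (203, 188): Δ = (-101.18, -9.27); |Δ| = √(-101.18² + -9.27²) ≈ 101.61.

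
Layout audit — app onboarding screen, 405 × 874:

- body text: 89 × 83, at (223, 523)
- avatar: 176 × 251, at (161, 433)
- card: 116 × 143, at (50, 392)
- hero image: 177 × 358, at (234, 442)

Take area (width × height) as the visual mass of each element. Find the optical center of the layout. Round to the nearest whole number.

Areas → weights: body text 89·83 = 7387, avatar 176·251 = 44176, card 116·143 = 16588, hero image 177·358 = 63366; Σw = 131517.
x: (7387·223 + 44176·161 + 16588·50 + 63366·234) / 131517 = 24416681 / 131517 ≈ 185.65
y: (7387·523 + 44176·433 + 16588·392 + 63366·442) / 131517 = 57501877 / 131517 ≈ 437.22

(186, 437)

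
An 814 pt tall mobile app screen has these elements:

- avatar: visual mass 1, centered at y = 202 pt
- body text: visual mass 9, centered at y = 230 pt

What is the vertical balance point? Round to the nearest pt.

Total weight = 1 + 9 = 10.
y: (1·202 + 9·230) / 10 = 2272 / 10 ≈ 227.20

y ≈ 227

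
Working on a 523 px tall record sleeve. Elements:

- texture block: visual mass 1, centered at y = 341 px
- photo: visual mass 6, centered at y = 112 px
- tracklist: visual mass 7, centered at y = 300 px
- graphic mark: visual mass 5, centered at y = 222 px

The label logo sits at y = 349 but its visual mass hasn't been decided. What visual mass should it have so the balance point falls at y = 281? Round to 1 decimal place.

Existing Σw = 19 (1 + 6 + 7 + 5); existing moment 1·341 + 6·112 + 7·300 + 5·222 = 4223.
Set Σw·y/Σw = 281: (4223 + 349w) = 281·(19 + w).
Solving: w = (281·19 − 4223) / (349 − 281) = 1116 / 68 ≈ 16.41.

w ≈ 16.4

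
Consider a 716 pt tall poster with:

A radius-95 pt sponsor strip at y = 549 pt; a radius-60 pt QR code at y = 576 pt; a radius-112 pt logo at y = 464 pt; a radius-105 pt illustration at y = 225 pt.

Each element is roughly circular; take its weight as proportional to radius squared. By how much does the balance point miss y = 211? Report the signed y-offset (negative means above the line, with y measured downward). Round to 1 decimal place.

Weights ∝ r²: sponsor strip 95² = 9025, QR code 60² = 3600, logo 112² = 12544, illustration 105² = 11025; Σw = 36194.
Σw·y = 9025·549 + 3600·576 + 12544·464 + 11025·225 = 15329366, so ȳ = 15329366/36194 ≈ 423.53.
Difference: 423.53 − 211 ≈ 212.53.

≈ 212.5 pt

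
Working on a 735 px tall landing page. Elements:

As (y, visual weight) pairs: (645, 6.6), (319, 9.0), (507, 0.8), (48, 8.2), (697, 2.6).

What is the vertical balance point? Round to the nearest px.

Σw = 6.6 + 9.0 + 0.8 + 8.2 + 2.6 = 27.2.
y-moment: 6.6·645 + 9.0·319 + 0.8·507 + 8.2·48 + 2.6·697 = 9739.4; centroid 9739.4/27.2 ≈ 358.07.

y ≈ 358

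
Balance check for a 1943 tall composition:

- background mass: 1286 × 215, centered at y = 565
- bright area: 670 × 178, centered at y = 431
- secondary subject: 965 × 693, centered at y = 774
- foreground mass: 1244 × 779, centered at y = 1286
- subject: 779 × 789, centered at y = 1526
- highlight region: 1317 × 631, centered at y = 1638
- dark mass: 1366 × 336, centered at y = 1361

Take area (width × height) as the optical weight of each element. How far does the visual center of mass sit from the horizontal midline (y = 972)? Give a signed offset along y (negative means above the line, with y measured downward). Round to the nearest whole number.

≈ 271

Taking area as weight: background mass 1286·215 = 276490, bright area 670·178 = 119260, secondary subject 965·693 = 668745, foreground mass 1244·779 = 969076, subject 779·789 = 614631, highlight region 1317·631 = 831027, dark mass 1366·336 = 458976. Sum 3938205.
y: moment 4895273744 / weight 3938205 ≈ 1243.02
Difference: 1243.02 − 972 ≈ 271.02.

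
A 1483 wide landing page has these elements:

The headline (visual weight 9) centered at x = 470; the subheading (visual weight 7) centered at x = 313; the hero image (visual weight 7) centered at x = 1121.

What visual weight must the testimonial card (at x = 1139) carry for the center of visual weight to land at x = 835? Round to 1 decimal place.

w ≈ 16.2

Known weights sum to 9 + 7 + 7 = 23; their moment is 9·470 + 7·313 + 7·1121 = 14268.
For the centroid to hit 835: (14268 + w·1139) / (23 + w) = 835.
So w = (835·23 − 14268)/(1139 − 835) = 4937/304 ≈ 16.24.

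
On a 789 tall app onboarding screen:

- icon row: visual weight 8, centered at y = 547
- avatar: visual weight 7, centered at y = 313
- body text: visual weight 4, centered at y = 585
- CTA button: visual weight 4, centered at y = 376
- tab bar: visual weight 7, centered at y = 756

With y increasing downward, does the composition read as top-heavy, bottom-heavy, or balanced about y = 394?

bottom-heavy

Weights sum to 8 + 7 + 4 + 4 + 7 = 30.
y-moment: 8·547 + 7·313 + 4·585 + 4·376 + 7·756 = 15703; centroid 15703/30 ≈ 523.43.
Since 523.4 is below (larger y than) 394, the composition reads bottom-heavy.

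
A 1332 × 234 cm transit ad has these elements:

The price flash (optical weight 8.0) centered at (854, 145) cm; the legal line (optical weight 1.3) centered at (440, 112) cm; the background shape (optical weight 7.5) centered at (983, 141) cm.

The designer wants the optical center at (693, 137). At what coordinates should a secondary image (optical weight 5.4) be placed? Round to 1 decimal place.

(112.6, 125.6)

New total weight: (8.0 + 1.3 + 7.5) + 5.4 = 22.2.
x: target moment 22.2×693 = 15384.6; current 8.0·854 + 1.3·440 + 7.5·983 = 14776.5; the secondary image supplies 608.1, so x = 608.1/5.4 ≈ 112.61.
y: target moment 22.2×137 = 3041.4; current 8.0·145 + 1.3·112 + 7.5·141 = 2363.1; the secondary image supplies 678.3, so y = 678.3/5.4 ≈ 125.61.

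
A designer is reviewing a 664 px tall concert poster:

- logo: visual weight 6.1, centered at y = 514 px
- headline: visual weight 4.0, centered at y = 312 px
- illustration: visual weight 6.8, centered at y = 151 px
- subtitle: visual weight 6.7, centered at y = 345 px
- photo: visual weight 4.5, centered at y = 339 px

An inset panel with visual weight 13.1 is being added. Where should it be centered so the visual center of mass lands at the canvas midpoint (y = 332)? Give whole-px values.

y ≈ 338

After adding the inset panel, total weight = 6.1 + 4.0 + 6.8 + 6.7 + 4.5 + 13.1 = 41.2.
Along y: (9247.2 + 13.1·y) / 41.2 = 332 (existing moment 6.1·514 + 4.0·312 + 6.8·151 + 6.7·345 + 4.5·339 = 9247.2) ⇒ y = (13678.4 − 9247.2) / 13.1 ≈ 338.26.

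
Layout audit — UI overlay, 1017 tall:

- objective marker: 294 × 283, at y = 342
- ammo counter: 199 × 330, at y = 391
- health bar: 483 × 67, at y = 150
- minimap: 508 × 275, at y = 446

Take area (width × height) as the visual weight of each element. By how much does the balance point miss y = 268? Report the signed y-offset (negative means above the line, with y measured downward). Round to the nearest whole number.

≈ 110

Taking area as weight: objective marker 294·283 = 83202, ammo counter 199·330 = 65670, health bar 483·67 = 32361, minimap 508·275 = 139700. Sum 320933.
y-moment: 83202·342 + 65670·391 + 32361·150 + 139700·446 = 121292404; centroid 121292404/320933 ≈ 377.94.
Difference: 377.94 − 268 ≈ 109.94.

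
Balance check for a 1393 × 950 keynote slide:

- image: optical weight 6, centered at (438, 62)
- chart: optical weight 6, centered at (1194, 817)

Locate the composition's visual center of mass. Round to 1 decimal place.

Σw = 6 + 6 = 12.
Σw·x = 6·438 + 6·1194 = 9792, so x̄ = 9792/12 ≈ 816.00.
Σw·y = 6·62 + 6·817 = 5274, so ȳ = 5274/12 ≈ 439.50.

(816.0, 439.5)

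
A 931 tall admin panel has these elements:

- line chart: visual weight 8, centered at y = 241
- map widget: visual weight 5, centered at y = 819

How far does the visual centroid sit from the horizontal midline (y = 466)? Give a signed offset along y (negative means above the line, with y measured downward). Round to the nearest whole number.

Weights sum to 8 + 5 = 13.
Σw·y = 8·241 + 5·819 = 6023, so ȳ = 6023/13 ≈ 463.31.
Difference: 463.31 − 466 ≈ -2.69.

≈ -3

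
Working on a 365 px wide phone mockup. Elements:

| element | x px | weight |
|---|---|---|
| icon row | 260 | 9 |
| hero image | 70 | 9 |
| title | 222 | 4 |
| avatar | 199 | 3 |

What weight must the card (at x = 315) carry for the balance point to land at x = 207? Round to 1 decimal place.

w ≈ 6.7

Fixed elements: Σw = 9 + 9 + 4 + 3 = 25, Σw·x = 9·260 + 9·70 + 4·222 + 3·199 = 4455.
For the centroid to hit 207: (4455 + w·315) / (25 + w) = 207.
Rearranging, w·(315 − 207) = 207·25 − 4455 = 720, so w ≈ 720/108 = 6.67.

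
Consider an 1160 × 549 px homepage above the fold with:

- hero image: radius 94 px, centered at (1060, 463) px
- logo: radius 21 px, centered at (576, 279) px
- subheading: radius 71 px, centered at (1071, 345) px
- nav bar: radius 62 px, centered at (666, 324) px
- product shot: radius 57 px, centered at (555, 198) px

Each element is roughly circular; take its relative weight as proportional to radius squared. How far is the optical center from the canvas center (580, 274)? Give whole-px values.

≈ 338 px

r² weights: hero image 94² = 8836, logo 21² = 441, subheading 71² = 5041, nav bar 62² = 3844, product shot 57² = 3249. Total = 21411.
Σw·x = 8836·1060 + 441·576 + 5041·1071 + 3844·666 + 3249·555 = 19382386, so x̄ = 19382386/21411 ≈ 905.25.
Σw·y = 8836·463 + 441·279 + 5041·345 + 3844·324 + 3249·198 = 7842010, so ȳ = 7842010/21411 ≈ 366.26.
Relative to (580, 274): Δ = (325.25, 92.26); |Δ| = √(325.25² + 92.26²) ≈ 338.09.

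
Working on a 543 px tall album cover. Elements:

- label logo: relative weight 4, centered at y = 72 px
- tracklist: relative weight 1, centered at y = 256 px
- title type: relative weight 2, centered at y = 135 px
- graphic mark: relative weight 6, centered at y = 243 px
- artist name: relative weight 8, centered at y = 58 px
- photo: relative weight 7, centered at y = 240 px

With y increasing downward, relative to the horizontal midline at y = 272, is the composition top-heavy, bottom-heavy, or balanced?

top-heavy

Σw = 4 + 1 + 2 + 6 + 8 + 7 = 28.
Σw·y = 4416; ȳ = 4416/28 ≈ 157.71.
157.7 lies above (smaller y than) the midline 272, so the layout is top-heavy.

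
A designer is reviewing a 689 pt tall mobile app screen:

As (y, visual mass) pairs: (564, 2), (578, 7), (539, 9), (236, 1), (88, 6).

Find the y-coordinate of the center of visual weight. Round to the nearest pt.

y ≈ 432

Weights sum to 2 + 7 + 9 + 1 + 6 = 25.
y: (2·564 + 7·578 + 9·539 + 1·236 + 6·88) / 25 = 10789 / 25 ≈ 431.56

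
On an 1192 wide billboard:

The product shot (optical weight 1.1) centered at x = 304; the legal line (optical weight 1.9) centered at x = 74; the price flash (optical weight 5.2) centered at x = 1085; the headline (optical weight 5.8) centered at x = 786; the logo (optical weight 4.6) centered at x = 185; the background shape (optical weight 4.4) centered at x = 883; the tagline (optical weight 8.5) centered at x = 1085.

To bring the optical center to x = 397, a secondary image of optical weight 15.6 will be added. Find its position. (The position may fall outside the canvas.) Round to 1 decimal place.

After adding the secondary image, total weight = 1.1 + 1.9 + 5.2 + 5.8 + 4.6 + 4.4 + 8.5 + 15.6 = 47.1.
x: target moment 47.1×397 = 18698.7; current 1.1·304 + 1.9·74 + 5.2·1085 + 5.8·786 + 4.6·185 + 4.4·883 + 8.5·1085 = 24634.5; the secondary image supplies -5935.8, so x = -5935.8/15.6 ≈ -380.50.

x ≈ -380.5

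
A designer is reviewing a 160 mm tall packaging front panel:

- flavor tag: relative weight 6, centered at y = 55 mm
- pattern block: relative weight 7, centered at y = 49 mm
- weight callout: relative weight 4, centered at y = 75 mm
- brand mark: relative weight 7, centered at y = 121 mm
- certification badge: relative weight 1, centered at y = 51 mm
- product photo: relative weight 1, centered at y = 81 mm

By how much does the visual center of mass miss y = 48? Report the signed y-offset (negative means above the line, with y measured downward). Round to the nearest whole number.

≈ 27 mm

Σw = 6 + 7 + 4 + 7 + 1 + 1 = 26.
y: moment 1952 / weight 26 ≈ 75.08
Difference: 75.08 − 48 ≈ 27.08.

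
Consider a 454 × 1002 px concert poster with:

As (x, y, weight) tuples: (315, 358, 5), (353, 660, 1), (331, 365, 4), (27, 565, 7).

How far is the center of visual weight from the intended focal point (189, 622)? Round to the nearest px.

Total weight = 5 + 1 + 4 + 7 = 17.
x: (5·315 + 1·353 + 4·331 + 7·27) / 17 = 3441 / 17 ≈ 202.41
y: (5·358 + 1·660 + 4·365 + 7·565) / 17 = 7865 / 17 ≈ 462.65
From (189, 622): dx = 13.41, dy = -159.35, so the distance is √(dx²+dy²) ≈ 159.92.

≈ 160 px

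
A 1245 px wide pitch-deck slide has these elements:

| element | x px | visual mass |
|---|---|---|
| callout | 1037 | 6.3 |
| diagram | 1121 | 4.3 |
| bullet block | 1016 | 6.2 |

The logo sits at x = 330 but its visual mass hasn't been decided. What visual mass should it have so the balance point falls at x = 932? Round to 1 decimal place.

w ≈ 3.3

Fixed elements: Σw = 6.3 + 4.3 + 6.2 = 16.8, Σw·x = 6.3·1037 + 4.3·1121 + 6.2·1016 = 17652.6.
For the centroid to hit 932: (17652.6 + w·330) / (16.8 + w) = 932.
Rearranging, w·(330 − 932) = 932·16.8 − 17652.6 = -1995.0, so w ≈ -1995.0/-602 = 3.31.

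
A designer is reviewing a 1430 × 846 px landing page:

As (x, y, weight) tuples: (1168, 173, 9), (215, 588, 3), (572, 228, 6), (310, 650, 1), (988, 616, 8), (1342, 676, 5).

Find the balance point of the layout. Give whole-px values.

Weights sum to 9 + 3 + 6 + 1 + 8 + 5 = 32.
Σw·x = 9·1168 + 3·215 + 6·572 + 1·310 + 8·988 + 5·1342 = 29513, so x̄ = 29513/32 ≈ 922.28.
Σw·y = 9·173 + 3·588 + 6·228 + 1·650 + 8·616 + 5·676 = 13647, so ȳ = 13647/32 ≈ 426.47.

(922, 426)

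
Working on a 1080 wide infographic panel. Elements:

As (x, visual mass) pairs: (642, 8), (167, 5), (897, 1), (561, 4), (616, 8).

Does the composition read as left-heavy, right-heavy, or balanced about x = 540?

balanced

Total weight = 8 + 5 + 1 + 4 + 8 = 26.
x: (8·642 + 5·167 + 1·897 + 4·561 + 8·616) / 26 = 14040 / 26 ≈ 540.00
The centroid 540.00 matches the midline at 540, so the layout is balanced.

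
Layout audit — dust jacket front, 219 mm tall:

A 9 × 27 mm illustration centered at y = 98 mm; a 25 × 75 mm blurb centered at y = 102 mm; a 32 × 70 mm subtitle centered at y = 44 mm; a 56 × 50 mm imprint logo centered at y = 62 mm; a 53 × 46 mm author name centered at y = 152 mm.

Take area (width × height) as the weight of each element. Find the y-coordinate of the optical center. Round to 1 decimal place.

y ≈ 89.4

Areas → weights: illustration 9·27 = 243, blurb 25·75 = 1875, subtitle 32·70 = 2240, imprint logo 56·50 = 2800, author name 53·46 = 2438; Σw = 9596.
y-moment: 243·98 + 1875·102 + 2240·44 + 2800·62 + 2438·152 = 857800; centroid 857800/9596 ≈ 89.39.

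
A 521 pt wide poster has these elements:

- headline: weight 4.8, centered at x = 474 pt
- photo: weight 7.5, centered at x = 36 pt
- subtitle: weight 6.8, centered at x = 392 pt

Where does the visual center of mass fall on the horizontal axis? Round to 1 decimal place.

Total weight = 4.8 + 7.5 + 6.8 = 19.1.
x: (4.8·474 + 7.5·36 + 6.8·392) / 19.1 = 5210.8 / 19.1 ≈ 272.82

x ≈ 272.8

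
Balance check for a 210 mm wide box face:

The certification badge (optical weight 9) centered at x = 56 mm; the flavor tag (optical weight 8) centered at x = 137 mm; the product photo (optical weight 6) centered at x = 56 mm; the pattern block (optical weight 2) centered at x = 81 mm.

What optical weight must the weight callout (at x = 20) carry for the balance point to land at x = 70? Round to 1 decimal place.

w ≈ 7.0

Fixed elements: Σw = 9 + 8 + 6 + 2 = 25, Σw·x = 9·56 + 8·137 + 6·56 + 2·81 = 2098.
For the centroid to hit 70: (2098 + w·20) / (25 + w) = 70.
So w = (70·25 − 2098)/(20 − 70) = -348/-50 ≈ 6.96.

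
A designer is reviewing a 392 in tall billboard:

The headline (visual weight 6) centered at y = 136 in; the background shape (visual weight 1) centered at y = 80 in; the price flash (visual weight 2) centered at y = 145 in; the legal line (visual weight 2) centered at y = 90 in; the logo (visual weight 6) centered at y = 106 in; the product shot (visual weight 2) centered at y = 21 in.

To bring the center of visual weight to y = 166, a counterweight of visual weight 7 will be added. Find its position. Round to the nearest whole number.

y ≈ 325

With the counterweight, Σw becomes 6 + 1 + 2 + 2 + 6 + 2 + 7 = 26.
y: target moment 26×166 = 4316; current 6·136 + 1·80 + 2·145 + 2·90 + 6·106 + 2·21 = 2044; the counterweight supplies 2272, so y = 2272/7 ≈ 324.57.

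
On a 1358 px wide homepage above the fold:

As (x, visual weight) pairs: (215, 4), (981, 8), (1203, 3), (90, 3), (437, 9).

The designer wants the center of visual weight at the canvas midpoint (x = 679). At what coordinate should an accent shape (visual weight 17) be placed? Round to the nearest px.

x ≈ 786

After adding the accent shape, total weight = 4 + 8 + 3 + 3 + 9 + 17 = 44.
Along x: (16520 + 17·x) / 44 = 679 (existing moment 4·215 + 8·981 + 3·1203 + 3·90 + 9·437 = 16520) ⇒ x = (29876 − 16520) / 17 ≈ 785.65.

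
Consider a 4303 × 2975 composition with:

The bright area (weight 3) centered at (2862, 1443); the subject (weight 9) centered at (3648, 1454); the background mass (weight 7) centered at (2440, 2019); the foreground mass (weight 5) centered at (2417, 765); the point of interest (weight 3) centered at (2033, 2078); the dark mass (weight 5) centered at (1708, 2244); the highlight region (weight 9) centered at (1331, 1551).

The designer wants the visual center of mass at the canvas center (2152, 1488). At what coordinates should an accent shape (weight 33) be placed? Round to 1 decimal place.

With the accent shape, Σw becomes 3 + 9 + 7 + 5 + 3 + 5 + 9 + 33 = 74.
x: target moment 74×2152 = 159248; current 3·2862 + 9·3648 + 7·2440 + 5·2417 + 3·2033 + 5·1708 + 9·1331 = 97201; the accent shape supplies 62047, so x = 62047/33 ≈ 1880.21.
y: target moment 74×1488 = 110112; current 3·1443 + 9·1454 + 7·2019 + 5·765 + 3·2078 + 5·2244 + 9·1551 = 66786; the accent shape supplies 43326, so y = 43326/33 ≈ 1312.91.

(1880.2, 1312.9)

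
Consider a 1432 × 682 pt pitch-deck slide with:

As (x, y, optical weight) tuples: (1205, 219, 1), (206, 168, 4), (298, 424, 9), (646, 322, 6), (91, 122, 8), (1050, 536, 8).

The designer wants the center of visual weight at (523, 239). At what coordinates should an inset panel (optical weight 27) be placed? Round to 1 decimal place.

After adding the inset panel, total weight = 1 + 4 + 9 + 6 + 8 + 8 + 27 = 63.
Along x: (17715 + 27·x) / 63 = 523 (existing moment 1·1205 + 4·206 + 9·298 + 6·646 + 8·91 + 8·1050 = 17715) ⇒ x = (32949 − 17715) / 27 ≈ 564.22.
Along y: (11903 + 27·y) / 63 = 239 (existing moment 1·219 + 4·168 + 9·424 + 6·322 + 8·122 + 8·536 = 11903) ⇒ y = (15057 − 11903) / 27 ≈ 116.81.

(564.2, 116.8)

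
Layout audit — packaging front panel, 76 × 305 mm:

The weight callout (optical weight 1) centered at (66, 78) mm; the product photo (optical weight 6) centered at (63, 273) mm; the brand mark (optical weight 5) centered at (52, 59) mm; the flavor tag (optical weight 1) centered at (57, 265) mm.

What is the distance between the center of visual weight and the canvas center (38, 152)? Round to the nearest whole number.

Total weight = 1 + 6 + 5 + 1 = 13.
Σw·x = 1·66 + 6·63 + 5·52 + 1·57 = 761, so x̄ = 761/13 ≈ 58.54.
Σw·y = 1·78 + 6·273 + 5·59 + 1·265 = 2276, so ȳ = 2276/13 ≈ 175.08.
Relative to (38, 152): Δ = (20.54, 23.08); |Δ| = √(20.54² + 23.08²) ≈ 30.89.

≈ 31 mm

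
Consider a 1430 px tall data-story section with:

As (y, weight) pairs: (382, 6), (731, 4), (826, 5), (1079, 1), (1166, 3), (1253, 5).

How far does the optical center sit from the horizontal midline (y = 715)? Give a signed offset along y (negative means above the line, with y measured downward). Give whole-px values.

≈ 126 px

Σw = 6 + 4 + 5 + 1 + 3 + 5 = 24.
y-moment: 6·382 + 4·731 + 5·826 + 1·1079 + 3·1166 + 5·1253 = 20188; centroid 20188/24 ≈ 841.17.
Offset from y = 715: 841.17 − 715 ≈ 126.17.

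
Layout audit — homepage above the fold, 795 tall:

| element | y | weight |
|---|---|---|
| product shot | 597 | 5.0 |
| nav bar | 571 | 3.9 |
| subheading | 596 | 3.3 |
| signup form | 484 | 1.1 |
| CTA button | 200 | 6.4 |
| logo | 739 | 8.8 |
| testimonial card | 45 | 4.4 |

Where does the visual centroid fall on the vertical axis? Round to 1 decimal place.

y ≈ 477.0

Σw = 5.0 + 3.9 + 3.3 + 1.1 + 6.4 + 8.8 + 4.4 = 32.9.
Σw·y = 15692.3; ȳ = 15692.3/32.9 ≈ 476.97.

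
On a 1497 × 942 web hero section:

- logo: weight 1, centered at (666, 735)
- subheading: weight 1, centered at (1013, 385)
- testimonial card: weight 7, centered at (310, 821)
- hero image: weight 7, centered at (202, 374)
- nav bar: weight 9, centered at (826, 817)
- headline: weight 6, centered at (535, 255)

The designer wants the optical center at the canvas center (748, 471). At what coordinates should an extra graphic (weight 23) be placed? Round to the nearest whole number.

New total weight: (1 + 1 + 7 + 7 + 9 + 6) + 23 = 54.
x: target moment 54×748 = 40392; current 1·666 + 1·1013 + 7·310 + 7·202 + 9·826 + 6·535 = 15907; the extra graphic supplies 24485, so x = 24485/23 ≈ 1064.57.
y: target moment 54×471 = 25434; current 1·735 + 1·385 + 7·821 + 7·374 + 9·817 + 6·255 = 18368; the extra graphic supplies 7066, so y = 7066/23 ≈ 307.22.

(1065, 307)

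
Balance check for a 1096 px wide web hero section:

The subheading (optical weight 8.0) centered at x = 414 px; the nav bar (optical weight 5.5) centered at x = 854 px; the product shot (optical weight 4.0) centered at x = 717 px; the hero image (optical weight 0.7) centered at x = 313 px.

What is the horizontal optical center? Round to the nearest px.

x ≈ 610

Total weight = 8.0 + 5.5 + 4.0 + 0.7 = 18.2.
Σw·x = 8.0·414 + 5.5·854 + 4.0·717 + 0.7·313 = 11096.1, so x̄ = 11096.1/18.2 ≈ 609.68.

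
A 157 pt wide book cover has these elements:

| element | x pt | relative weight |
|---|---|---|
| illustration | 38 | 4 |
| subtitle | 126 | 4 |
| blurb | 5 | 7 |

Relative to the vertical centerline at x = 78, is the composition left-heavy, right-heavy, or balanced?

Σw = 4 + 4 + 7 = 15.
x-moment: 4·38 + 4·126 + 7·5 = 691; centroid 691/15 ≈ 46.07.
46.1 lies left of the midline 78, so the layout is left-heavy.

left-heavy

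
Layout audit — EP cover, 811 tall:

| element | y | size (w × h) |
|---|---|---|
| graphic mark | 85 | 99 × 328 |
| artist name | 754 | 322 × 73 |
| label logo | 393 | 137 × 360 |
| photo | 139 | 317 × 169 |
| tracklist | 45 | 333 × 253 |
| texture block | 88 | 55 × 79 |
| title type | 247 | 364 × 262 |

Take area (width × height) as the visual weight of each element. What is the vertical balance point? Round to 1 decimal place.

y ≈ 218.9

Areas → weights: graphic mark 99·328 = 32472, artist name 322·73 = 23506, label logo 137·360 = 49320, photo 317·169 = 53573, tracklist 333·253 = 84249, texture block 55·79 = 4345, title type 364·262 = 95368; Σw = 342833.
Σw·y = 32472·85 + 23506·754 + 49320·393 + 53573·139 + 84249·45 + 4345·88 + 95368·247 = 75042512, so ȳ = 75042512/342833 ≈ 218.89.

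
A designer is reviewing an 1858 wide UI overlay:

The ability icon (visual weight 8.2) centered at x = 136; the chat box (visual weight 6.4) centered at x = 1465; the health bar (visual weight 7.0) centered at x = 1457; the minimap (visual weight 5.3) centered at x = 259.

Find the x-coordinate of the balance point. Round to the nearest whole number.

Total weight = 8.2 + 6.4 + 7.0 + 5.3 = 26.9.
x-moment: 8.2·136 + 6.4·1465 + 7.0·1457 + 5.3·259 = 22062.9; centroid 22062.9/26.9 ≈ 820.18.

x ≈ 820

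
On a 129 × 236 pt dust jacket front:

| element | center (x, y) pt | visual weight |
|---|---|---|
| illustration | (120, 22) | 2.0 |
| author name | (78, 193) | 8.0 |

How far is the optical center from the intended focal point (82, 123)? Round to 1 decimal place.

≈ 36.1 pt

Weights sum to 2.0 + 8.0 = 10.0.
x-moment: 2.0·120 + 8.0·78 = 864.0; centroid 864.0/10.0 ≈ 86.40.
y-moment: 2.0·22 + 8.0·193 = 1588.0; centroid 1588.0/10.0 ≈ 158.80.
Relative to (82, 123): Δ = (4.40, 35.80); |Δ| = √(4.40² + 35.80²) ≈ 36.07.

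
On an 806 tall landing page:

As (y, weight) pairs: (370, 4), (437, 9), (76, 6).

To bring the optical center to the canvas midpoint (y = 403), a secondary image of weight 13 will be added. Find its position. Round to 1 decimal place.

y ≈ 540.5

After adding the secondary image, total weight = 4 + 9 + 6 + 13 = 32.
y: need Σw·y = 32·403 = 12896. Existing = 4·370 + 9·437 + 6·76 = 5869. Remainder 7027 / 13 ≈ 540.54.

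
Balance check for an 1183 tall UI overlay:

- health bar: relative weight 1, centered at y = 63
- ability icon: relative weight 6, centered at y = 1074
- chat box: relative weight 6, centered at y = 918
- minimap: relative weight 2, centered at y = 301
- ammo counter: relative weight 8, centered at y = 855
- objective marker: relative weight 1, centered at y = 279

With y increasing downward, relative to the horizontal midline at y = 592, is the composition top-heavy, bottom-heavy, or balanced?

Total weight = 1 + 6 + 6 + 2 + 8 + 1 = 24.
y: (1·63 + 6·1074 + 6·918 + 2·301 + 8·855 + 1·279) / 24 = 19736 / 24 ≈ 822.33
822.3 vs midline 592 → bottom-heavy.

bottom-heavy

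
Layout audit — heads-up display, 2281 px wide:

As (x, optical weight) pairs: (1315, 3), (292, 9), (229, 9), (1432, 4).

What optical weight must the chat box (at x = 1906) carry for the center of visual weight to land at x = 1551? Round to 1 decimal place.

Existing Σw = 25 (3 + 9 + 9 + 4); existing moment 3·1315 + 9·292 + 9·229 + 4·1432 = 14362.
Set Σw·x/Σw = 1551: (14362 + 1906w) = 1551·(25 + w).
Rearranging, w·(1906 − 1551) = 1551·25 − 14362 = 24413, so w ≈ 24413/355 = 68.77.

w ≈ 68.8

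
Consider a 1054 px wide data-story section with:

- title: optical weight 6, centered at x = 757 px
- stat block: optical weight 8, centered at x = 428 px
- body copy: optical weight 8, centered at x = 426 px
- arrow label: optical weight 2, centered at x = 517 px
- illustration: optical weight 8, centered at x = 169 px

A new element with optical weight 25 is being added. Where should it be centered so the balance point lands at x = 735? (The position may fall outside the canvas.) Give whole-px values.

x ≈ 1125

After adding the new element, total weight = 6 + 8 + 8 + 2 + 8 + 25 = 57.
Along x: (13760 + 25·x) / 57 = 735 (existing moment 6·757 + 8·428 + 8·426 + 2·517 + 8·169 = 13760) ⇒ x = (41895 − 13760) / 25 ≈ 1125.40.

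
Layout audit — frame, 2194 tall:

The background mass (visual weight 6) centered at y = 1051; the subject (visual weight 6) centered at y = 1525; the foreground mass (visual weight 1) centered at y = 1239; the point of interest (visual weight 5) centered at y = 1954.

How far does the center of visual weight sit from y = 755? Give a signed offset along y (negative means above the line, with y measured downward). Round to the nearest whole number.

Weights sum to 6 + 6 + 1 + 5 = 18.
y: (6·1051 + 6·1525 + 1·1239 + 5·1954) / 18 = 26465 / 18 ≈ 1470.28
Against y = 755, that's 1470.28 − 755 = 715.28.

≈ 715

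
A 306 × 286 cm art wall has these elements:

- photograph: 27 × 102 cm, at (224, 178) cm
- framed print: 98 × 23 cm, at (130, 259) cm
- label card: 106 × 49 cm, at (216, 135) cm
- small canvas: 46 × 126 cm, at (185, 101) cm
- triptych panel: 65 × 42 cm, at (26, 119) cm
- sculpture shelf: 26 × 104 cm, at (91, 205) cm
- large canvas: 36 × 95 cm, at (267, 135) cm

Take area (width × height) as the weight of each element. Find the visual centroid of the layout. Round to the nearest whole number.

Areas → weights: photograph 27·102 = 2754, framed print 98·23 = 2254, label card 106·49 = 5194, small canvas 46·126 = 5796, triptych panel 65·42 = 2730, sculpture shelf 26·104 = 2704, large canvas 36·95 = 3420; Σw = 24852.
Σw·x = 4334264; x̄ = 4334264/24852 ≈ 174.40.
Σw·y = 3701474; ȳ = 3701474/24852 ≈ 148.94.

(174, 149)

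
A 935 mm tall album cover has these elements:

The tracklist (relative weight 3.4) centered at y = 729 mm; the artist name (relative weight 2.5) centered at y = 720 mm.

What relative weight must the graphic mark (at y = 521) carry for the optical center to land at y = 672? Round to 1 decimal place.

Fixed elements: Σw = 3.4 + 2.5 = 5.9, Σw·y = 3.4·729 + 2.5·720 = 4278.6.
Balance at y = 672 requires (4278.6 + w·521) / (5.9 + w) = 672.
So w = (672·5.9 − 4278.6)/(521 − 672) = -313.8/-151 ≈ 2.08.

w ≈ 2.1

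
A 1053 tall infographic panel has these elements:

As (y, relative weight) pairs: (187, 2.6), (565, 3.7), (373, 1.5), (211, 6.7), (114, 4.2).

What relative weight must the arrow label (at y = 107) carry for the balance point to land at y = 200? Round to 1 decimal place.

Known weights sum to 2.6 + 3.7 + 1.5 + 6.7 + 4.2 = 18.7; their moment is 2.6·187 + 3.7·565 + 1.5·373 + 6.7·211 + 4.2·114 = 5028.7.
Balance at y = 200 requires (5028.7 + w·107) / (18.7 + w) = 200.
Solving: w = (200·18.7 − 5028.7) / (107 − 200) = -1288.7 / -93 ≈ 13.86.

w ≈ 13.9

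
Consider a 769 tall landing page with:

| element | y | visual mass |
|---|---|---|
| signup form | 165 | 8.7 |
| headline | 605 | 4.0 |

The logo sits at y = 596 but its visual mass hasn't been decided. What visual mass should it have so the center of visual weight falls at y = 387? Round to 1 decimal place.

Known weights sum to 8.7 + 4.0 = 12.7; their moment is 8.7·165 + 4.0·605 = 3855.5.
For the centroid to hit 387: (3855.5 + w·596) / (12.7 + w) = 387.
So w = (387·12.7 − 3855.5)/(596 − 387) = 1059.4/209 ≈ 5.07.

w ≈ 5.1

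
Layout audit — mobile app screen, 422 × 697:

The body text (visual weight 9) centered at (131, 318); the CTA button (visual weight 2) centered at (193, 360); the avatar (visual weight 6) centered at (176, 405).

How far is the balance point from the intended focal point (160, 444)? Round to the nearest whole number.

Weights sum to 9 + 2 + 6 = 17.
x-moment: 9·131 + 2·193 + 6·176 = 2621; centroid 2621/17 ≈ 154.18.
y-moment: 9·318 + 2·360 + 6·405 = 6012; centroid 6012/17 ≈ 353.65.
Offset from (160, 444): Δx ≈ -5.82, Δy ≈ -90.35; distance = √(Δx² + Δy²) ≈ 90.54.

≈ 91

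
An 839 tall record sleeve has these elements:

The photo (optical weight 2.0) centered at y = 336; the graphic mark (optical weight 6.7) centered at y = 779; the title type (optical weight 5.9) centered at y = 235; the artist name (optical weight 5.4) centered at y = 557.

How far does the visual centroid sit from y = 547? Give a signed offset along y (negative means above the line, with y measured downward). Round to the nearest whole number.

≈ -33

Σw = 2.0 + 6.7 + 5.9 + 5.4 = 20.0.
y: (2.0·336 + 6.7·779 + 5.9·235 + 5.4·557) / 20.0 = 10285.6 / 20.0 ≈ 514.28
Against y = 547, that's 514.28 − 547 = -32.72.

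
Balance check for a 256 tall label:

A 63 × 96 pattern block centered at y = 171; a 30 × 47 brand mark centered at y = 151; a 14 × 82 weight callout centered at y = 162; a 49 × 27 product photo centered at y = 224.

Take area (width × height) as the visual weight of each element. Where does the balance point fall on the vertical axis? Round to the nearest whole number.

Areas → weights: pattern block 63·96 = 6048, brand mark 30·47 = 1410, weight callout 14·82 = 1148, product photo 49·27 = 1323; Σw = 9929.
Σw·y = 6048·171 + 1410·151 + 1148·162 + 1323·224 = 1729446, so ȳ = 1729446/9929 ≈ 174.18.

y ≈ 174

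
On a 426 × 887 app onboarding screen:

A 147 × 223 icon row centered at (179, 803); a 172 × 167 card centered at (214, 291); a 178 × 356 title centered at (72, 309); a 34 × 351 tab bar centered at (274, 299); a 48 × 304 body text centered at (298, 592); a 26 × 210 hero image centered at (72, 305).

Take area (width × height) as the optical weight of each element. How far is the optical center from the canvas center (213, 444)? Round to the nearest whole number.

≈ 57

Taking area as weight: icon row 147·223 = 32781, card 172·167 = 28724, title 178·356 = 63368, tab bar 34·351 = 11934, body text 48·304 = 14592, hero image 26·210 = 5460. Sum 156859.
x-moment: 32781·179 + 28724·214 + 63368·72 + 11934·274 + 14592·298 + 5460·72 = 24588683; centroid 24588683/156859 ≈ 156.76.
y-moment: 32781·803 + 28724·291 + 63368·309 + 11934·299 + 14592·592 + 5460·305 = 68134569; centroid 68134569/156859 ≈ 434.37.
From (213, 444): dx = -56.24, dy = -9.63, so the distance is √(dx²+dy²) ≈ 57.06.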